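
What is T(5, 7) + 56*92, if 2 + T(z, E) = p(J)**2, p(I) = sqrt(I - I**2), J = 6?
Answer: 5120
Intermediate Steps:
T(z, E) = -32 (T(z, E) = -2 + (sqrt(6*(1 - 1*6)))**2 = -2 + (sqrt(6*(1 - 6)))**2 = -2 + (sqrt(6*(-5)))**2 = -2 + (sqrt(-30))**2 = -2 + (I*sqrt(30))**2 = -2 - 30 = -32)
T(5, 7) + 56*92 = -32 + 56*92 = -32 + 5152 = 5120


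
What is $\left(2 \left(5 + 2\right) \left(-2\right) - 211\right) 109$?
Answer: $-26051$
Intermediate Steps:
$\left(2 \left(5 + 2\right) \left(-2\right) - 211\right) 109 = \left(2 \cdot 7 \left(-2\right) - 211\right) 109 = \left(14 \left(-2\right) - 211\right) 109 = \left(-28 - 211\right) 109 = \left(-239\right) 109 = -26051$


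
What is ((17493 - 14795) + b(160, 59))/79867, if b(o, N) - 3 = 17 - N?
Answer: 2659/79867 ≈ 0.033293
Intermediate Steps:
b(o, N) = 20 - N (b(o, N) = 3 + (17 - N) = 20 - N)
((17493 - 14795) + b(160, 59))/79867 = ((17493 - 14795) + (20 - 1*59))/79867 = (2698 + (20 - 59))*(1/79867) = (2698 - 39)*(1/79867) = 2659*(1/79867) = 2659/79867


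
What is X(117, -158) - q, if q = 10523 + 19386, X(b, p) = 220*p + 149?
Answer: -64520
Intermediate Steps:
X(b, p) = 149 + 220*p
q = 29909
X(117, -158) - q = (149 + 220*(-158)) - 1*29909 = (149 - 34760) - 29909 = -34611 - 29909 = -64520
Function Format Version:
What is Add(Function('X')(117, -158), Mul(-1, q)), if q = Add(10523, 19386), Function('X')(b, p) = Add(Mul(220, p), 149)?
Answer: -64520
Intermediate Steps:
Function('X')(b, p) = Add(149, Mul(220, p))
q = 29909
Add(Function('X')(117, -158), Mul(-1, q)) = Add(Add(149, Mul(220, -158)), Mul(-1, 29909)) = Add(Add(149, -34760), -29909) = Add(-34611, -29909) = -64520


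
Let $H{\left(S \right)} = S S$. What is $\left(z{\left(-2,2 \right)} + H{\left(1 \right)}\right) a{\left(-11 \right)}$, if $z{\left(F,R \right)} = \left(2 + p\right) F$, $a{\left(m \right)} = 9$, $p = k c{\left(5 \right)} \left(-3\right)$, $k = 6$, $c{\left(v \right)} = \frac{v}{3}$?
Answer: $513$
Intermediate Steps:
$c{\left(v \right)} = \frac{v}{3}$ ($c{\left(v \right)} = v \frac{1}{3} = \frac{v}{3}$)
$p = -30$ ($p = 6 \cdot \frac{1}{3} \cdot 5 \left(-3\right) = 6 \cdot \frac{5}{3} \left(-3\right) = 10 \left(-3\right) = -30$)
$H{\left(S \right)} = S^{2}$
$z{\left(F,R \right)} = - 28 F$ ($z{\left(F,R \right)} = \left(2 - 30\right) F = - 28 F$)
$\left(z{\left(-2,2 \right)} + H{\left(1 \right)}\right) a{\left(-11 \right)} = \left(\left(-28\right) \left(-2\right) + 1^{2}\right) 9 = \left(56 + 1\right) 9 = 57 \cdot 9 = 513$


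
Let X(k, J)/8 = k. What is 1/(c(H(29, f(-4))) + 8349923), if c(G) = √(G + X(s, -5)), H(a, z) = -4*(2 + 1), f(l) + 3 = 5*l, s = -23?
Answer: 8349923/69721214106125 - 14*I/69721214106125 ≈ 1.1976e-7 - 2.008e-13*I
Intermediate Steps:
X(k, J) = 8*k
f(l) = -3 + 5*l
H(a, z) = -12 (H(a, z) = -4*3 = -12)
c(G) = √(-184 + G) (c(G) = √(G + 8*(-23)) = √(G - 184) = √(-184 + G))
1/(c(H(29, f(-4))) + 8349923) = 1/(√(-184 - 12) + 8349923) = 1/(√(-196) + 8349923) = 1/(14*I + 8349923) = 1/(8349923 + 14*I) = (8349923 - 14*I)/69721214106125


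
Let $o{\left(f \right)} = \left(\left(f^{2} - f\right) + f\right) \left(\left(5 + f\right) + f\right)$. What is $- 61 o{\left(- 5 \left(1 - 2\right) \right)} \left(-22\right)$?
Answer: $503250$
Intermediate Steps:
$o{\left(f \right)} = f^{2} \left(5 + 2 f\right)$
$- 61 o{\left(- 5 \left(1 - 2\right) \right)} \left(-22\right) = - 61 \left(- 5 \left(1 - 2\right)\right)^{2} \left(5 + 2 \left(- 5 \left(1 - 2\right)\right)\right) \left(-22\right) = - 61 \left(\left(-5\right) \left(-1\right)\right)^{2} \left(5 + 2 \left(\left(-5\right) \left(-1\right)\right)\right) \left(-22\right) = - 61 \cdot 5^{2} \left(5 + 2 \cdot 5\right) \left(-22\right) = - 61 \cdot 25 \left(5 + 10\right) \left(-22\right) = - 61 \cdot 25 \cdot 15 \left(-22\right) = \left(-61\right) 375 \left(-22\right) = \left(-22875\right) \left(-22\right) = 503250$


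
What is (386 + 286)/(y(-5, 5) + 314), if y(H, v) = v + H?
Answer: 336/157 ≈ 2.1401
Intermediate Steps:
y(H, v) = H + v
(386 + 286)/(y(-5, 5) + 314) = (386 + 286)/((-5 + 5) + 314) = 672/(0 + 314) = 672/314 = 672*(1/314) = 336/157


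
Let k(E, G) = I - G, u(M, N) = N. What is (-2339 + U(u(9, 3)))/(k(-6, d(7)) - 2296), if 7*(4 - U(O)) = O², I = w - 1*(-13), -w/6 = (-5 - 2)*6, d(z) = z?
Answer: 8177/7133 ≈ 1.1464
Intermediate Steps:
w = 252 (w = -6*(-5 - 2)*6 = -(-42)*6 = -6*(-42) = 252)
I = 265 (I = 252 - 1*(-13) = 252 + 13 = 265)
k(E, G) = 265 - G
U(O) = 4 - O²/7
(-2339 + U(u(9, 3)))/(k(-6, d(7)) - 2296) = (-2339 + (4 - ⅐*3²))/((265 - 1*7) - 2296) = (-2339 + (4 - ⅐*9))/((265 - 7) - 2296) = (-2339 + (4 - 9/7))/(258 - 2296) = (-2339 + 19/7)/(-2038) = -16354/7*(-1/2038) = 8177/7133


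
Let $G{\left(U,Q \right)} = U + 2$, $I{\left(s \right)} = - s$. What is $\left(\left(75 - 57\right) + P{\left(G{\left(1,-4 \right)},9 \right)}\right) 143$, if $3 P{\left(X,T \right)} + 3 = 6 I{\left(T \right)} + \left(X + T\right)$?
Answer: $429$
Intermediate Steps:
$G{\left(U,Q \right)} = 2 + U$
$P{\left(X,T \right)} = -1 - \frac{5 T}{3} + \frac{X}{3}$ ($P{\left(X,T \right)} = -1 + \frac{6 \left(- T\right) + \left(X + T\right)}{3} = -1 + \frac{- 6 T + \left(T + X\right)}{3} = -1 + \frac{X - 5 T}{3} = -1 - \left(- \frac{X}{3} + \frac{5 T}{3}\right) = -1 - \frac{5 T}{3} + \frac{X}{3}$)
$\left(\left(75 - 57\right) + P{\left(G{\left(1,-4 \right)},9 \right)}\right) 143 = \left(\left(75 - 57\right) - \left(16 - \frac{2 + 1}{3}\right)\right) 143 = \left(\left(75 - 57\right) - 15\right) 143 = \left(18 - 15\right) 143 = 3 \cdot 143 = 429$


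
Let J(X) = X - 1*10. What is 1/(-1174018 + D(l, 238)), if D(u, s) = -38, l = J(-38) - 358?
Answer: -1/1174056 ≈ -8.5175e-7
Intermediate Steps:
J(X) = -10 + X (J(X) = X - 10 = -10 + X)
l = -406 (l = (-10 - 38) - 358 = -48 - 358 = -406)
1/(-1174018 + D(l, 238)) = 1/(-1174018 - 38) = 1/(-1174056) = -1/1174056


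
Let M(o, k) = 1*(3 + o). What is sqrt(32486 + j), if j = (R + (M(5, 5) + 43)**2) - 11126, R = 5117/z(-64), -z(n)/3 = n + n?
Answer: sqrt(55236846)/48 ≈ 154.84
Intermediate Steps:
M(o, k) = 3 + o
z(n) = -6*n (z(n) = -3*(n + n) = -6*n)
R = 5117/384 (R = 5117/((-6*(-64))) = 5117/384 ≈ 13.326)
j = -3268483/384 (j = (5117/384 + ((3 + 5) + 43)**2) - 11126 = (5117/384 + (8 + 43)**2) - 11126 = (5117/384 + 51**2) - 11126 = (5117/384 + 2601) - 11126 = 1003901/384 - 11126 = -3268483/384 ≈ -8511.7)
sqrt(32486 + j) = sqrt(32486 - 3268483/384) = sqrt(9206141/384) = sqrt(55236846)/48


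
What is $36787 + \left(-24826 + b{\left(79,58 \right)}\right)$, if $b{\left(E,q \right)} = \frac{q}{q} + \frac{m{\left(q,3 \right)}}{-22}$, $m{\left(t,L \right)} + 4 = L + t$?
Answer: $\frac{263107}{22} \approx 11959.0$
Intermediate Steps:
$m{\left(t,L \right)} = -4 + L + t$ ($m{\left(t,L \right)} = -4 + \left(L + t\right) = -4 + L + t$)
$b{\left(E,q \right)} = \frac{23}{22} - \frac{q}{22}$ ($b{\left(E,q \right)} = \frac{q}{q} + \frac{-4 + 3 + q}{-22} = 1 + \left(-1 + q\right) \left(- \frac{1}{22}\right) = 1 - \left(- \frac{1}{22} + \frac{q}{22}\right) = \frac{23}{22} - \frac{q}{22}$)
$36787 + \left(-24826 + b{\left(79,58 \right)}\right) = 36787 + \left(-24826 + \left(\frac{23}{22} - \frac{29}{11}\right)\right) = 36787 - \frac{546207}{22} = \frac{263107}{22}$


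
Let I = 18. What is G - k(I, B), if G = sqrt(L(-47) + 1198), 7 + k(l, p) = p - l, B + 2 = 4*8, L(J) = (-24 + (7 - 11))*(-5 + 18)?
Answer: -5 + sqrt(834) ≈ 23.879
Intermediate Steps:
L(J) = -364 (L(J) = (-24 - 4)*13 = -28*13 = -364)
B = 30 (B = -2 + 4*8 = -2 + 32 = 30)
k(l, p) = -7 + p - l (k(l, p) = -7 + (p - l) = -7 + p - l)
G = sqrt(834) (G = sqrt(-364 + 1198) = sqrt(834) ≈ 28.879)
G - k(I, B) = sqrt(834) - (-7 + 30 - 1*18) = sqrt(834) - (-7 + 30 - 18) = sqrt(834) - 1*5 = sqrt(834) - 5 = -5 + sqrt(834)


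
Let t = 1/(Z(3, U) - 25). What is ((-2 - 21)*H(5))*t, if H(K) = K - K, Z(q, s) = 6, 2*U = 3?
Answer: 0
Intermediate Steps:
U = 3/2 (U = (½)*3 = 3/2 ≈ 1.5000)
t = -1/19 (t = 1/(6 - 25) = 1/(-19) = -1/19 ≈ -0.052632)
H(K) = 0
((-2 - 21)*H(5))*t = ((-2 - 21)*0)*(-1/19) = -23*0*(-1/19) = 0*(-1/19) = 0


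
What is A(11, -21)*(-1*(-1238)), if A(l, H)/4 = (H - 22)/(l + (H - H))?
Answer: -212936/11 ≈ -19358.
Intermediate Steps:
A(l, H) = 4*(-22 + H)/l (A(l, H) = 4*((H - 22)/(l + (H - H))) = 4*((-22 + H)/(l + 0)) = 4*((-22 + H)/l) = 4*(-22 + H)/l)
A(11, -21)*(-1*(-1238)) = (4*(-22 - 21)/11)*(-1*(-1238)) = (4*(1/11)*(-43))*1238 = -172/11*1238 = -212936/11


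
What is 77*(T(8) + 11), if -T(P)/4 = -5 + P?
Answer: -77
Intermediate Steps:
T(P) = 20 - 4*P (T(P) = -4*(-5 + P) = 20 - 4*P)
77*(T(8) + 11) = 77*((20 - 4*8) + 11) = 77*((20 - 32) + 11) = 77*(-12 + 11) = 77*(-1) = -77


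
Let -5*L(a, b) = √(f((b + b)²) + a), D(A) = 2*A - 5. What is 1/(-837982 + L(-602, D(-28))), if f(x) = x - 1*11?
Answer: -20949550/17555345793829 + 5*√14271/17555345793829 ≈ -1.1933e-6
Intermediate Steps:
D(A) = -5 + 2*A
f(x) = -11 + x (f(x) = x - 11 = -11 + x)
L(a, b) = -√(-11 + a + 4*b²)/5 (L(a, b) = -√((-11 + (b + b)²) + a)/5 = -√((-11 + (2*b)²) + a)/5 = -√((-11 + 4*b²) + a)/5 = -√(-11 + a + 4*b²)/5)
1/(-837982 + L(-602, D(-28))) = 1/(-837982 - √(-11 - 602 + 4*(-5 + 2*(-28))²)/5) = 1/(-837982 - √(-11 - 602 + 4*(-5 - 56)²)/5) = 1/(-837982 - √(-11 - 602 + 4*(-61)²)/5) = 1/(-837982 - √(-11 - 602 + 4*3721)/5) = 1/(-837982 - √(-11 - 602 + 14884)/5) = 1/(-837982 - √14271/5)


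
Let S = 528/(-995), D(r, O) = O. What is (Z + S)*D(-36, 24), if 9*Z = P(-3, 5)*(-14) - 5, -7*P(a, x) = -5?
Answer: -52472/995 ≈ -52.736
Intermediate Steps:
P(a, x) = 5/7 (P(a, x) = -1/7*(-5) = 5/7)
S = -528/995 (S = 528*(-1/995) = -528/995 ≈ -0.53065)
Z = -5/3 (Z = ((5/7)*(-14) - 5)/9 = (-10 - 5)/9 = (1/9)*(-15) = -5/3 ≈ -1.6667)
(Z + S)*D(-36, 24) = (-5/3 - 528/995)*24 = -6559/2985*24 = -52472/995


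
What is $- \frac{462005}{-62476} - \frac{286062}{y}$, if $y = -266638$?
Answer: $\frac{70530049351}{8329237844} \approx 8.4678$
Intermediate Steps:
$- \frac{462005}{-62476} - \frac{286062}{y} = - \frac{462005}{-62476} - \frac{286062}{-266638} = \left(-462005\right) \left(- \frac{1}{62476}\right) - - \frac{143031}{133319} = \frac{462005}{62476} + \frac{143031}{133319} = \frac{70530049351}{8329237844}$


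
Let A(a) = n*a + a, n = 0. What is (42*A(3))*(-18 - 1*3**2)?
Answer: -3402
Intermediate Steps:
A(a) = a (A(a) = 0*a + a = 0 + a = a)
(42*A(3))*(-18 - 1*3**2) = (42*3)*(-18 - 1*3**2) = 126*(-18 - 1*9) = 126*(-18 - 9) = 126*(-27) = -3402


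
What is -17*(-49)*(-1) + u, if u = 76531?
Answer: 75698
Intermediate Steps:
-17*(-49)*(-1) + u = -17*(-49)*(-1) + 76531 = 833*(-1) + 76531 = -833 + 76531 = 75698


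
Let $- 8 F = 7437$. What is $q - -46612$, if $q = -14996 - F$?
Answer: $\frac{260365}{8} \approx 32546.0$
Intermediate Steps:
$F = - \frac{7437}{8}$ ($F = \left(- \frac{1}{8}\right) 7437 = - \frac{7437}{8} \approx -929.63$)
$q = - \frac{112531}{8}$ ($q = -14996 - - \frac{7437}{8} = -14996 + \frac{7437}{8} = - \frac{112531}{8} \approx -14066.0$)
$q - -46612 = - \frac{112531}{8} - -46612 = - \frac{112531}{8} + 46612 = \frac{260365}{8}$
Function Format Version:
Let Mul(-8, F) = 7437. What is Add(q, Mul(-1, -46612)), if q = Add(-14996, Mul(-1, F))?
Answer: Rational(260365, 8) ≈ 32546.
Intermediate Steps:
F = Rational(-7437, 8) (F = Mul(Rational(-1, 8), 7437) = Rational(-7437, 8) ≈ -929.63)
q = Rational(-112531, 8) (q = Add(-14996, Mul(-1, Rational(-7437, 8))) = Add(-14996, Rational(7437, 8)) = Rational(-112531, 8) ≈ -14066.)
Add(q, Mul(-1, -46612)) = Add(Rational(-112531, 8), Mul(-1, -46612)) = Add(Rational(-112531, 8), 46612) = Rational(260365, 8)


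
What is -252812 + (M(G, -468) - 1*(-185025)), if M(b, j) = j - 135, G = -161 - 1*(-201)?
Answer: -68390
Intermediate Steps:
G = 40 (G = -161 + 201 = 40)
M(b, j) = -135 + j
-252812 + (M(G, -468) - 1*(-185025)) = -252812 + ((-135 - 468) - 1*(-185025)) = -252812 + (-603 + 185025) = -252812 + 184422 = -68390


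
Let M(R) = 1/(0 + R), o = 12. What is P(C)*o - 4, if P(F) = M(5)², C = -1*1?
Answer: -88/25 ≈ -3.5200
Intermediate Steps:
C = -1
M(R) = 1/R
P(F) = 1/25 (P(F) = (1/5)² = (⅕)² = 1/25)
P(C)*o - 4 = (1/25)*12 - 4 = 12/25 - 4 = -88/25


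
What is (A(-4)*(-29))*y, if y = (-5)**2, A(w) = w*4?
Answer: 11600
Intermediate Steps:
A(w) = 4*w
y = 25
(A(-4)*(-29))*y = ((4*(-4))*(-29))*25 = -16*(-29)*25 = 464*25 = 11600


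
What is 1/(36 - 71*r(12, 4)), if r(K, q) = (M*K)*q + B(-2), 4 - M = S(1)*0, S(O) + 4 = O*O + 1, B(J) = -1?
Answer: -1/13525 ≈ -7.3937e-5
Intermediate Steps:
S(O) = -3 + O² (S(O) = -4 + (O*O + 1) = -4 + (O² + 1) = -4 + (1 + O²) = -3 + O²)
M = 4 (M = 4 - (-3 + 1²)*0 = 4 - (-3 + 1)*0 = 4 - (-2)*0 = 4 - 1*0 = 4 + 0 = 4)
r(K, q) = -1 + 4*K*q (r(K, q) = (4*K)*q - 1 = 4*K*q - 1 = -1 + 4*K*q)
1/(36 - 71*r(12, 4)) = 1/(36 - 71*(-1 + 4*12*4)) = 1/(36 - 71*(-1 + 192)) = 1/(36 - 71*191) = 1/(36 - 13561) = 1/(-13525) = -1/13525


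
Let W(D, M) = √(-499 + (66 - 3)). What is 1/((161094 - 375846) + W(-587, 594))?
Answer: -53688/11529605485 - I*√109/23059210970 ≈ -4.6565e-6 - 4.5276e-10*I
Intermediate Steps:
W(D, M) = 2*I*√109 (W(D, M) = √(-499 + 63) = √(-436) = 2*I*√109)
1/((161094 - 375846) + W(-587, 594)) = 1/((161094 - 375846) + 2*I*√109) = 1/(-214752 + 2*I*√109)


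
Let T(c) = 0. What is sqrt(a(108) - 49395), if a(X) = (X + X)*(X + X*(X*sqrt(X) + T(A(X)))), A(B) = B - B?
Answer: sqrt(-26067 + 15116544*sqrt(3)) ≈ 5114.3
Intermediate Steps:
A(B) = 0
a(X) = 2*X*(X + X**(5/2)) (a(X) = (X + X)*(X + X*(X*sqrt(X) + 0)) = (2*X)*(X + X*(X**(3/2) + 0)) = (2*X)*(X + X*X**(3/2)) = (2*X)*(X + X**(5/2)) = 2*X*(X + X**(5/2)))
sqrt(a(108) - 49395) = sqrt((2*108**2 + 2*108**(7/2)) - 49395) = sqrt((2*11664 + 2*(7558272*sqrt(3))) - 49395) = sqrt((23328 + 15116544*sqrt(3)) - 49395) = sqrt(-26067 + 15116544*sqrt(3))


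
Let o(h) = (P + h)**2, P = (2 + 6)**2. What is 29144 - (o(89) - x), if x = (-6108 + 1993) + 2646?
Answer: 4266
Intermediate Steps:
P = 64 (P = 8**2 = 64)
o(h) = (64 + h)**2
x = -1469 (x = -4115 + 2646 = -1469)
29144 - (o(89) - x) = 29144 - ((64 + 89)**2 - 1*(-1469)) = 29144 - (153**2 + 1469) = 29144 - (23409 + 1469) = 29144 - 1*24878 = 29144 - 24878 = 4266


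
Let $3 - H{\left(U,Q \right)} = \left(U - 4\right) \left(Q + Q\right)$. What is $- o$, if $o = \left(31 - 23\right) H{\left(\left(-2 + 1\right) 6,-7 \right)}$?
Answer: $1096$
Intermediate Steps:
$H{\left(U,Q \right)} = 3 - 2 Q \left(-4 + U\right)$ ($H{\left(U,Q \right)} = 3 - \left(U - 4\right) \left(Q + Q\right) = 3 - \left(-4 + U\right) 2 Q = 3 - 2 Q \left(-4 + U\right)$)
$o = -1096$ ($o = \left(31 - 23\right) \left(3 + 8 \left(-7\right) - - 14 \left(-2 + 1\right) 6\right) = 8 \left(3 - 56 - - 14 \left(\left(-1\right) 6\right)\right) = 8 \left(3 - 56 - \left(-14\right) \left(-6\right)\right) = 8 \left(3 - 56 - 84\right) = 8 \left(-137\right) = -1096$)
$- o = \left(-1\right) \left(-1096\right) = 1096$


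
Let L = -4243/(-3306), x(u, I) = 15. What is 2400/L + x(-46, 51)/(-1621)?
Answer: 12861598755/6877903 ≈ 1870.0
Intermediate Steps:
L = 4243/3306 (L = -4243*(-1/3306) = 4243/3306 ≈ 1.2834)
2400/L + x(-46, 51)/(-1621) = 2400/(4243/3306) + 15/(-1621) = 2400*(3306/4243) + 15*(-1/1621) = 7934400/4243 - 15/1621 = 12861598755/6877903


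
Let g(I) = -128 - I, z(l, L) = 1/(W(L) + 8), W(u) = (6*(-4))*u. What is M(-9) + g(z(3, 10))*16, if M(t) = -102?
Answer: -62348/29 ≈ -2149.9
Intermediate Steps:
W(u) = -24*u
z(l, L) = 1/(8 - 24*L) (z(l, L) = 1/(-24*L + 8) = 1/(8 - 24*L))
M(-9) + g(z(3, 10))*16 = -102 + (-128 - (-1)/(-8 + 24*10))*16 = -102 + (-128 - (-1)/(-8 + 240))*16 = -102 + (-128 - (-1)/232)*16 = -102 + (-128 - 1*(-1/232))*16 = -102 + (-128 + 1/232)*16 = -102 - 29695/232*16 = -102 - 59390/29 = -62348/29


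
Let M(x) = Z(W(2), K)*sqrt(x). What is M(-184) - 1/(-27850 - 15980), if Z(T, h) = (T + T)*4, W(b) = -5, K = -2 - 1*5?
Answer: 1/43830 - 80*I*sqrt(46) ≈ 2.2815e-5 - 542.59*I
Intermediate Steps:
K = -7 (K = -2 - 5 = -7)
Z(T, h) = 8*T (Z(T, h) = (2*T)*4 = 8*T)
M(x) = -40*sqrt(x) (M(x) = (8*(-5))*sqrt(x) = -40*sqrt(x))
M(-184) - 1/(-27850 - 15980) = -80*I*sqrt(46) - 1/(-27850 - 15980) = -80*I*sqrt(46) - 1/(-43830) = -80*I*sqrt(46) - 1*(-1/43830) = -80*I*sqrt(46) + 1/43830 = 1/43830 - 80*I*sqrt(46)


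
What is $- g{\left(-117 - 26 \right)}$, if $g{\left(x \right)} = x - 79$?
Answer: $222$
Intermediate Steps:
$g{\left(x \right)} = -79 + x$ ($g{\left(x \right)} = x - 79 = -79 + x$)
$- g{\left(-117 - 26 \right)} = - (-79 - 143) = \left(-1\right) \left(-222\right) = 222$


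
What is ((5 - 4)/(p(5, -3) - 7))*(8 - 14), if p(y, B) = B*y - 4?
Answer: 3/13 ≈ 0.23077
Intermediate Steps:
p(y, B) = -4 + B*y
((5 - 4)/(p(5, -3) - 7))*(8 - 14) = ((5 - 4)/((-4 - 3*5) - 7))*(8 - 14) = (1/((-4 - 15) - 7))*(-6) = (1/(-19 - 7))*(-6) = (1/(-26))*(-6) = (1*(-1/26))*(-6) = -1/26*(-6) = 3/13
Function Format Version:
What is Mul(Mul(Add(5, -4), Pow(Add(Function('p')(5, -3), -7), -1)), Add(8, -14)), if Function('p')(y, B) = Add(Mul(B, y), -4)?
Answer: Rational(3, 13) ≈ 0.23077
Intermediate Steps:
Function('p')(y, B) = Add(-4, Mul(B, y))
Mul(Mul(Add(5, -4), Pow(Add(Function('p')(5, -3), -7), -1)), Add(8, -14)) = Mul(Mul(Add(5, -4), Pow(Add(Add(-4, Mul(-3, 5)), -7), -1)), Add(8, -14)) = Mul(Mul(1, Pow(Add(Add(-4, -15), -7), -1)), -6) = Mul(Mul(1, Pow(Add(-19, -7), -1)), -6) = Mul(Mul(1, Pow(-26, -1)), -6) = Mul(Mul(1, Rational(-1, 26)), -6) = Mul(Rational(-1, 26), -6) = Rational(3, 13)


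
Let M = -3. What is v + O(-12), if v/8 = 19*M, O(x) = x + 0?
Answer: -468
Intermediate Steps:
O(x) = x
v = -456 (v = 8*(19*(-3)) = 8*(-57) = -456)
v + O(-12) = -456 - 12 = -468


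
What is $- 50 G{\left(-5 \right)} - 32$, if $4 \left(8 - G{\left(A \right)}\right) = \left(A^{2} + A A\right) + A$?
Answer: $\frac{261}{2} \approx 130.5$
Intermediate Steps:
$G{\left(A \right)} = 8 - \frac{A^{2}}{2} - \frac{A}{4}$ ($G{\left(A \right)} = 8 - \frac{\left(A^{2} + A A\right) + A}{4} = 8 - \frac{\left(A^{2} + A^{2}\right) + A}{4} = 8 - \frac{2 A^{2} + A}{4} = 8 - \frac{A + 2 A^{2}}{4} = 8 - \left(\frac{A^{2}}{2} + \frac{A}{4}\right) = 8 - \frac{A^{2}}{2} - \frac{A}{4}$)
$- 50 G{\left(-5 \right)} - 32 = - 50 \left(8 - \frac{\left(-5\right)^{2}}{2} - - \frac{5}{4}\right) - 32 = - 50 \left(8 - \frac{25}{2} + \frac{5}{4}\right) - 32 = \left(-50\right) \left(- \frac{13}{4}\right) - 32 = \frac{325}{2} - 32 = \frac{261}{2}$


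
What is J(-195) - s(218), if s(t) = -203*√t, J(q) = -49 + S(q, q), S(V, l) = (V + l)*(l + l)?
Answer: 152051 + 203*√218 ≈ 1.5505e+5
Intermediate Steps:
S(V, l) = 2*l*(V + l) (S(V, l) = (V + l)*(2*l) = 2*l*(V + l))
J(q) = -49 + 4*q² (J(q) = -49 + 2*q*(q + q) = -49 + 2*q*(2*q) = -49 + 4*q²)
J(-195) - s(218) = (-49 + 4*(-195)²) - (-203)*√218 = (-49 + 4*38025) + 203*√218 = (-49 + 152100) + 203*√218 = 152051 + 203*√218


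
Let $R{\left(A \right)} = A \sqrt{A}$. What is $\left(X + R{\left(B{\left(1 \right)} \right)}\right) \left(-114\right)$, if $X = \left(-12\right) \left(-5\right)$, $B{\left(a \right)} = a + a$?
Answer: $-6840 - 228 \sqrt{2} \approx -7162.4$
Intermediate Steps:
$B{\left(a \right)} = 2 a$
$R{\left(A \right)} = A^{\frac{3}{2}}$
$X = 60$
$\left(X + R{\left(B{\left(1 \right)} \right)}\right) \left(-114\right) = \left(60 + \left(2 \cdot 1\right)^{\frac{3}{2}}\right) \left(-114\right) = \left(60 + 2^{\frac{3}{2}}\right) \left(-114\right) = \left(60 + 2 \sqrt{2}\right) \left(-114\right) = -6840 - 228 \sqrt{2}$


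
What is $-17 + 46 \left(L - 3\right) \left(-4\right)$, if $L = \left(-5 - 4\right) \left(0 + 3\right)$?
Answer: $5503$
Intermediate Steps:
$L = -27$ ($L = \left(-9\right) 3 = -27$)
$-17 + 46 \left(L - 3\right) \left(-4\right) = -17 + 46 \left(-27 - 3\right) \left(-4\right) = -17 + 46 \left(\left(-30\right) \left(-4\right)\right) = -17 + 46 \cdot 120 = -17 + 5520 = 5503$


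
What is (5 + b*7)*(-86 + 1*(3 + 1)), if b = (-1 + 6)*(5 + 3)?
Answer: -23370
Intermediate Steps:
b = 40 (b = 5*8 = 40)
(5 + b*7)*(-86 + 1*(3 + 1)) = (5 + 40*7)*(-86 + 1*(3 + 1)) = (5 + 280)*(-86 + 1*4) = 285*(-86 + 4) = 285*(-82) = -23370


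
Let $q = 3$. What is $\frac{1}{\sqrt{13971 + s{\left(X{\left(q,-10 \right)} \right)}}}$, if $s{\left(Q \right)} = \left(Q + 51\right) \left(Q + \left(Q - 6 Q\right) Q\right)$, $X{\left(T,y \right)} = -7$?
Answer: $\frac{\sqrt{3}}{93} \approx 0.018624$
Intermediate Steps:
$s{\left(Q \right)} = \left(51 + Q\right) \left(Q - 5 Q^{2}\right)$ ($s{\left(Q \right)} = \left(51 + Q\right) \left(Q + - 5 Q Q\right) = \left(51 + Q\right) \left(Q - 5 Q^{2}\right)$)
$\frac{1}{\sqrt{13971 + s{\left(X{\left(q,-10 \right)} \right)}}} = \frac{1}{\sqrt{13971 - 7 \left(51 - -1778 - 5 \left(-7\right)^{2}\right)}} = \frac{1}{\sqrt{13971 - 7 \left(51 + 1778 - 245\right)}} = \frac{1}{\sqrt{13971 - 11088}} = \frac{1}{\sqrt{2883}} = \frac{1}{31 \sqrt{3}} = \frac{\sqrt{3}}{93}$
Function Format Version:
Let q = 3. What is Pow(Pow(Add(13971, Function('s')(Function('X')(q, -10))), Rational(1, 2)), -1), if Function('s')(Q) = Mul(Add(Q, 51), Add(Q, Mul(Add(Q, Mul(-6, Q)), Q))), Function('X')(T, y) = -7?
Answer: Mul(Rational(1, 93), Pow(3, Rational(1, 2))) ≈ 0.018624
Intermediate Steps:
Function('s')(Q) = Mul(Add(51, Q), Add(Q, Mul(-5, Pow(Q, 2)))) (Function('s')(Q) = Mul(Add(51, Q), Add(Q, Mul(Mul(-5, Q), Q))) = Mul(Add(51, Q), Add(Q, Mul(-5, Pow(Q, 2)))))
Pow(Pow(Add(13971, Function('s')(Function('X')(q, -10))), Rational(1, 2)), -1) = Pow(Pow(Add(13971, Mul(-7, Add(51, Mul(-254, -7), Mul(-5, Pow(-7, 2))))), Rational(1, 2)), -1) = Pow(Pow(Add(13971, Mul(-7, Add(51, 1778, Mul(-5, 49)))), Rational(1, 2)), -1) = Pow(Pow(Add(13971, Mul(-7, Add(51, 1778, -245))), Rational(1, 2)), -1) = Pow(Pow(Add(13971, Mul(-7, 1584)), Rational(1, 2)), -1) = Pow(Pow(Add(13971, -11088), Rational(1, 2)), -1) = Pow(Pow(2883, Rational(1, 2)), -1) = Pow(Mul(31, Pow(3, Rational(1, 2))), -1) = Mul(Rational(1, 93), Pow(3, Rational(1, 2)))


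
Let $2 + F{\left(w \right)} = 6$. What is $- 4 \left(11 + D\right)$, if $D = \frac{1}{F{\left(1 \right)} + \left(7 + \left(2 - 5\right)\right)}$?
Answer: $- \frac{89}{2} \approx -44.5$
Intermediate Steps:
$F{\left(w \right)} = 4$ ($F{\left(w \right)} = -2 + 6 = 4$)
$D = \frac{1}{8}$ ($D = \frac{1}{4 + \left(7 + \left(2 - 5\right)\right)} = \frac{1}{4 + \left(7 - 3\right)} = \frac{1}{4 + 4} = \frac{1}{8} \approx 0.125$)
$- 4 \left(11 + D\right) = - 4 \left(11 + \frac{1}{8}\right) = - \frac{4 \cdot 89}{8} = \left(-1\right) \frac{89}{2} = - \frac{89}{2}$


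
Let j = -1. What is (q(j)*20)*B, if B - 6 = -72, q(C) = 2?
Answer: -2640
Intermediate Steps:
B = -66 (B = 6 - 72 = -66)
(q(j)*20)*B = (2*20)*(-66) = 40*(-66) = -2640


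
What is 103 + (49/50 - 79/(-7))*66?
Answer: 159694/175 ≈ 912.54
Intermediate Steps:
103 + (49/50 - 79/(-7))*66 = 103 + (49*(1/50) - 79*(-⅐))*66 = 103 + (49/50 + 79/7)*66 = 103 + (4293/350)*66 = 103 + 141669/175 = 159694/175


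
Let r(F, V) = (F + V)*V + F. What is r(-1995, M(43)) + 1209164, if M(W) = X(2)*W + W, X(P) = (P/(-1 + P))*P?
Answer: 824469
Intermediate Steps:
X(P) = P²/(-1 + P)
M(W) = 5*W (M(W) = (2²/(-1 + 2))*W + W = (4/1)*W + W = (4*1)*W + W = 4*W + W = 5*W)
r(F, V) = F + V*(F + V) (r(F, V) = V*(F + V) + F = F + V*(F + V))
r(-1995, M(43)) + 1209164 = (-1995 + (5*43)² - 9975*43) + 1209164 = (-1995 + 215² - 1995*215) + 1209164 = (-1995 + 46225 - 428925) + 1209164 = -384695 + 1209164 = 824469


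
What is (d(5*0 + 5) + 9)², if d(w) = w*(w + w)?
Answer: 3481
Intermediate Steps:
d(w) = 2*w² (d(w) = w*(2*w) = 2*w²)
(d(5*0 + 5) + 9)² = (2*(5*0 + 5)² + 9)² = (2*(0 + 5)² + 9)² = (2*5² + 9)² = (2*25 + 9)² = (50 + 9)² = 59² = 3481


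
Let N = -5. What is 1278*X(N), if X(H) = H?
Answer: -6390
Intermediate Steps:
1278*X(N) = 1278*(-5) = -6390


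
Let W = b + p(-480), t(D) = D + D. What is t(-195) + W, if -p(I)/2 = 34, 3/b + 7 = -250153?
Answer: -114573283/250160 ≈ -458.00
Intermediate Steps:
b = -3/250160 (b = 3/(-7 - 250153) = 3/(-250160) = 3*(-1/250160) = -3/250160 ≈ -1.1992e-5)
p(I) = -68 (p(I) = -2*34 = -68)
t(D) = 2*D
W = -17010883/250160 (W = -3/250160 - 68 = -17010883/250160 ≈ -68.000)
t(-195) + W = 2*(-195) - 17010883/250160 = -390 - 17010883/250160 = -114573283/250160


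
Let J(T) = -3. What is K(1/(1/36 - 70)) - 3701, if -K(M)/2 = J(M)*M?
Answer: -9323035/2519 ≈ -3701.1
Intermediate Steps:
K(M) = 6*M (K(M) = -(-6)*M = 6*M)
K(1/(1/36 - 70)) - 3701 = 6/(1/36 - 70) - 3701 = 6/(-2519/36) - 3701 = 6*(-36/2519) - 3701 = -216/2519 - 3701 = -9323035/2519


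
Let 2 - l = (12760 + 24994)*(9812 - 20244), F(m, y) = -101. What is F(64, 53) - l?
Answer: -393849831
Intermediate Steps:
l = 393849730 (l = 2 - (12760 + 24994)*(9812 - 20244) = 2 - 37754*(-10432) = 2 - 1*(-393849728) = 2 + 393849728 = 393849730)
F(64, 53) - l = -101 - 1*393849730 = -101 - 393849730 = -393849831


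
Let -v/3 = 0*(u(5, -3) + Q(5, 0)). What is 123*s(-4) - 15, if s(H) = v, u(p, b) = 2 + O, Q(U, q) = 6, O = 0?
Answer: -15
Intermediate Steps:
u(p, b) = 2 (u(p, b) = 2 + 0 = 2)
v = 0 (v = -0*(2 + 6) = -0*8 = -3*0 = 0)
s(H) = 0
123*s(-4) - 15 = 123*0 - 15 = 0 - 15 = -15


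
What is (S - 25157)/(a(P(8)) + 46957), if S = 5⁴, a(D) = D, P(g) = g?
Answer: -24532/46965 ≈ -0.52235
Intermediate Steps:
S = 625
(S - 25157)/(a(P(8)) + 46957) = (625 - 25157)/(8 + 46957) = -24532/46965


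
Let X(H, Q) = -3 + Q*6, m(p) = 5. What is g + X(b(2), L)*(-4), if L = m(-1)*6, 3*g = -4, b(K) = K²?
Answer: -2128/3 ≈ -709.33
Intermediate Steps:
g = -4/3 (g = (⅓)*(-4) = -4/3 ≈ -1.3333)
L = 30 (L = 5*6 = 30)
X(H, Q) = -3 + 6*Q
g + X(b(2), L)*(-4) = -4/3 + (-3 + 6*30)*(-4) = -4/3 + (-3 + 180)*(-4) = -4/3 + 177*(-4) = -4/3 - 708 = -2128/3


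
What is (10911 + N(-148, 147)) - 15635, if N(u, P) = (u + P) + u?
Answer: -4873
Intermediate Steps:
N(u, P) = P + 2*u (N(u, P) = (P + u) + u = P + 2*u)
(10911 + N(-148, 147)) - 15635 = (10911 + (147 + 2*(-148))) - 15635 = (10911 + (147 - 296)) - 15635 = (10911 - 149) - 15635 = 10762 - 15635 = -4873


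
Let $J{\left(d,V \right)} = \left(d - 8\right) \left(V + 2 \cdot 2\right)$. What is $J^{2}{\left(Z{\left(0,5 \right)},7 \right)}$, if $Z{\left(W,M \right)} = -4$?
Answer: $17424$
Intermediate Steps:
$J{\left(d,V \right)} = \left(-8 + d\right) \left(4 + V\right)$ ($J{\left(d,V \right)} = \left(-8 + d\right) \left(V + 4\right) = \left(-8 + d\right) \left(4 + V\right)$)
$J^{2}{\left(Z{\left(0,5 \right)},7 \right)} = \left(-32 - 56 + 4 \left(-4\right) + 7 \left(-4\right)\right)^{2} = \left(-32 - 56 - 16 - 28\right)^{2} = \left(-132\right)^{2} = 17424$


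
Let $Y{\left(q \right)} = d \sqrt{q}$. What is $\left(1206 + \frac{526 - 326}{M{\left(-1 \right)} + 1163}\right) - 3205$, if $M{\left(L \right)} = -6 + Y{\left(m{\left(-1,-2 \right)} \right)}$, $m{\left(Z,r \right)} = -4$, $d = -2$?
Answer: $- \frac{535151987}{267733} + \frac{160 i}{267733} \approx -1998.8 + 0.00059761 i$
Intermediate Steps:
$Y{\left(q \right)} = - 2 \sqrt{q}$
$M{\left(L \right)} = -6 - 4 i$ ($M{\left(L \right)} = -6 - 2 \sqrt{-4} = -6 - 2 \cdot 2 i = -6 - 4 i$)
$\left(1206 + \frac{526 - 326}{M{\left(-1 \right)} + 1163}\right) - 3205 = \left(1206 + \frac{526 - 326}{\left(-6 - 4 i\right) + 1163}\right) - 3205 = \left(1206 + \frac{200}{1157 - 4 i}\right) - 3205 = \left(1206 + 200 \frac{1157 + 4 i}{1338665}\right) - 3205 = \left(1206 + \frac{40 \left(1157 + 4 i\right)}{267733}\right) - 3205 = -1999 + \frac{40 \left(1157 + 4 i\right)}{267733}$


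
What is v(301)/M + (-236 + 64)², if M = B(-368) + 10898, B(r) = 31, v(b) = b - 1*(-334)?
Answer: 323324171/10929 ≈ 29584.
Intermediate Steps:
v(b) = 334 + b (v(b) = b + 334 = 334 + b)
M = 10929 (M = 31 + 10898 = 10929)
v(301)/M + (-236 + 64)² = (334 + 301)/10929 + (-236 + 64)² = 635*(1/10929) + (-172)² = 635/10929 + 29584 = 323324171/10929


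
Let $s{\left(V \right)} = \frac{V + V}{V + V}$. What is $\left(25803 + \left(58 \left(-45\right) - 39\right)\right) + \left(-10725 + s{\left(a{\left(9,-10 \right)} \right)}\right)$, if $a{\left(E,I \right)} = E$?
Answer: $12430$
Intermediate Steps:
$s{\left(V \right)} = 1$ ($s{\left(V \right)} = \frac{2 V}{2 V} = 2 V \frac{1}{2 V} = 1$)
$\left(25803 + \left(58 \left(-45\right) - 39\right)\right) + \left(-10725 + s{\left(a{\left(9,-10 \right)} \right)}\right) = \left(25803 + \left(58 \left(-45\right) - 39\right)\right) + \left(-10725 + 1\right) = \left(25803 - 2649\right) - 10724 = 23154 - 10724 = 12430$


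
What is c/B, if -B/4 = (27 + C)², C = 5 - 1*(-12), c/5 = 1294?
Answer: -3235/3872 ≈ -0.83549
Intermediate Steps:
c = 6470 (c = 5*1294 = 6470)
C = 17 (C = 5 + 12 = 17)
B = -7744 (B = -4*(27 + 17)² = -4*44² = -4*1936 = -7744)
c/B = 6470/(-7744) = 6470*(-1/7744) = -3235/3872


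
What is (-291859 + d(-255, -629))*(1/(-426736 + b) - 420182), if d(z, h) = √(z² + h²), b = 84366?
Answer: 41986167774272919/342370 - 2445581092797*√1594/342370 ≈ 1.2235e+11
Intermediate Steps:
d(z, h) = √(h² + z²)
(-291859 + d(-255, -629))*(1/(-426736 + b) - 420182) = (-291859 + √((-629)² + (-255)²))*(1/(-426736 + 84366) - 420182) = (-291859 + √(395641 + 65025))*(1/(-342370) - 420182) = (-291859 + √460666)*(-1/342370 - 420182) = (-291859 + 17*√1594)*(-143857711341/342370) = 41986167774272919/342370 - 2445581092797*√1594/342370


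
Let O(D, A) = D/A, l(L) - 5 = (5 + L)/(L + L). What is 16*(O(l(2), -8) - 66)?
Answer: -2139/2 ≈ -1069.5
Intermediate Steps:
l(L) = 5 + (5 + L)/(2*L) (l(L) = 5 + (5 + L)/(L + L) = 5 + (5 + L)/((2*L)) = 5 + (5 + L)*(1/(2*L)) = 5 + (5 + L)/(2*L))
16*(O(l(2), -8) - 66) = 16*(((½)*(5 + 11*2)/2)/(-8) - 66) = 16*(((½)*(½)*(5 + 22))*(-⅛) - 66) = 16*(((½)*(½)*27)*(-⅛) - 66) = 16*((27/4)*(-⅛) - 66) = 16*(-27/32 - 66) = 16*(-2139/32) = -2139/2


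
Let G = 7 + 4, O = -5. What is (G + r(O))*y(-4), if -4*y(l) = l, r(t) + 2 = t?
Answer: 4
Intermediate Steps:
r(t) = -2 + t
y(l) = -l/4
G = 11
(G + r(O))*y(-4) = (11 + (-2 - 5))*(-1/4*(-4)) = (11 - 7)*1 = 4*1 = 4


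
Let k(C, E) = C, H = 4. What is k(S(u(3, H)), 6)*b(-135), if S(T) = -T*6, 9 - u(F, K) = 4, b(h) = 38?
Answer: -1140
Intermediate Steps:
u(F, K) = 5 (u(F, K) = 9 - 1*4 = 9 - 4 = 5)
S(T) = -6*T
k(S(u(3, H)), 6)*b(-135) = -6*5*38 = -30*38 = -1140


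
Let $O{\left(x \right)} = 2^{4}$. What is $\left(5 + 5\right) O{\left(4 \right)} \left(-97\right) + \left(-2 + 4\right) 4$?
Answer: $-15512$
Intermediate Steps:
$O{\left(x \right)} = 16$
$\left(5 + 5\right) O{\left(4 \right)} \left(-97\right) + \left(-2 + 4\right) 4 = \left(5 + 5\right) 16 \left(-97\right) + \left(-2 + 4\right) 4 = 10 \cdot 16 \left(-97\right) + 2 \cdot 4 = 160 \left(-97\right) + 8 = -15520 + 8 = -15512$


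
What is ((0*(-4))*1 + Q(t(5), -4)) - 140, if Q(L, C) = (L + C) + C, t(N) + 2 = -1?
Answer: -151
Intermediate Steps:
t(N) = -3 (t(N) = -2 - 1 = -3)
Q(L, C) = L + 2*C (Q(L, C) = (C + L) + C = L + 2*C)
((0*(-4))*1 + Q(t(5), -4)) - 140 = ((0*(-4))*1 + (-3 + 2*(-4))) - 140 = (0*1 + (-3 - 8)) - 140 = (0 - 11) - 140 = -11 - 140 = -151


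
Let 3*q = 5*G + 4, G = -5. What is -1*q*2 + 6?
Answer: 20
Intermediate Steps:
q = -7 (q = (5*(-5) + 4)/3 = (-25 + 4)/3 = (⅓)*(-21) = -7)
-1*q*2 + 6 = -1*(-7)*2 + 6 = -(-7)*2 + 6 = -1*(-14) + 6 = 14 + 6 = 20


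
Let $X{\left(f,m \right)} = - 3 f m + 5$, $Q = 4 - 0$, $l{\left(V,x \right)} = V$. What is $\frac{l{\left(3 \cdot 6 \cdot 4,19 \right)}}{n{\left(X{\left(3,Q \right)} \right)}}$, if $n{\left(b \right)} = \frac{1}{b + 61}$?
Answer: $2160$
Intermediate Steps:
$Q = 4$ ($Q = 4 + 0 = 4$)
$X{\left(f,m \right)} = 5 - 3 f m$ ($X{\left(f,m \right)} = - 3 f m + 5 = 5 - 3 f m$)
$n{\left(b \right)} = \frac{1}{61 + b}$
$\frac{l{\left(3 \cdot 6 \cdot 4,19 \right)}}{n{\left(X{\left(3,Q \right)} \right)}} = \frac{3 \cdot 6 \cdot 4}{\frac{1}{61 + \left(5 - 9 \cdot 4\right)}} = \frac{18 \cdot 4}{\frac{1}{61 + \left(5 - 36\right)}} = \frac{72}{\frac{1}{61 - 31}} = \frac{72}{\frac{1}{30}} = 72 \frac{1}{\frac{1}{30}} = 72 \cdot 30 = 2160$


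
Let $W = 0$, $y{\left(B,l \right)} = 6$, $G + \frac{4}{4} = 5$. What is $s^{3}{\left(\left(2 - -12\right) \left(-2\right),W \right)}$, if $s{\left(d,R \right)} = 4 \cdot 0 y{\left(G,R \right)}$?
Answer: $0$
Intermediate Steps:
$G = 4$ ($G = -1 + 5 = 4$)
$s{\left(d,R \right)} = 0$ ($s{\left(d,R \right)} = 4 \cdot 0 \cdot 6 = 0 \cdot 6 = 0$)
$s^{3}{\left(\left(2 - -12\right) \left(-2\right),W \right)} = 0^{3} = 0$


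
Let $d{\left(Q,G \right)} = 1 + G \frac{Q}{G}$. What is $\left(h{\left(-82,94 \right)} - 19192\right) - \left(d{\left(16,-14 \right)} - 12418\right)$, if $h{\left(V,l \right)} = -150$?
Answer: $-6941$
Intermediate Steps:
$d{\left(Q,G \right)} = 1 + Q$
$\left(h{\left(-82,94 \right)} - 19192\right) - \left(d{\left(16,-14 \right)} - 12418\right) = \left(-150 - 19192\right) - \left(\left(1 + 16\right) - 12418\right) = \left(-150 - 19192\right) - \left(17 - 12418\right) = -19342 - -12401 = -19342 + 12401 = -6941$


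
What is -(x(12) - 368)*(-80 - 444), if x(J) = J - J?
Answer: -192832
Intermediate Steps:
x(J) = 0
-(x(12) - 368)*(-80 - 444) = -(0 - 368)*(-80 - 444) = -(-368)*(-524) = -1*192832 = -192832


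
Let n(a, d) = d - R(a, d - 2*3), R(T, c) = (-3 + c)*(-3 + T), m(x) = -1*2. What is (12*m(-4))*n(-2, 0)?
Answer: 1080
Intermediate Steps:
m(x) = -2
R(T, c) = (-3 + T)*(-3 + c)
n(a, d) = -27 + 3*a + 4*d - a*(-6 + d) (n(a, d) = d - (9 - 3*a - 3*(d - 2*3) + a*(d - 2*3)) = d - (9 - 3*a - 3*(d - 6) + a*(d - 6)) = d - (9 - 3*a - 3*(-6 + d) + a*(-6 + d)) = d - (9 - 3*a + (18 - 3*d) + a*(-6 + d)) = d - (27 - 3*a - 3*d + a*(-6 + d)) = d + (-27 + 3*a + 3*d - a*(-6 + d)) = -27 + 3*a + 4*d - a*(-6 + d))
(12*m(-4))*n(-2, 0) = (12*(-2))*(-27 + 4*0 + 9*(-2) - 1*(-2)*0) = -24*(-27 + 0 - 18 + 0) = -24*(-45) = 1080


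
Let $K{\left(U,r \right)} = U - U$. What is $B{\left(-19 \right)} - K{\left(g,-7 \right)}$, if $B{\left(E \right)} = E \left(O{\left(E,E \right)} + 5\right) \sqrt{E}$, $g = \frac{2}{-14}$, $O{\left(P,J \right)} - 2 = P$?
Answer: $228 i \sqrt{19} \approx 993.83 i$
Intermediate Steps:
$O{\left(P,J \right)} = 2 + P$
$g = - \frac{1}{7}$ ($g = 2 \left(- \frac{1}{14}\right) = - \frac{1}{7} \approx -0.14286$)
$K{\left(U,r \right)} = 0$
$B{\left(E \right)} = E^{\frac{3}{2}} \left(7 + E\right)$ ($B{\left(E \right)} = E \left(\left(2 + E\right) + 5\right) \sqrt{E} = E \left(7 + E\right) \sqrt{E} = E^{\frac{3}{2}} \left(7 + E\right)$)
$B{\left(-19 \right)} - K{\left(g,-7 \right)} = \left(-19\right)^{\frac{3}{2}} \left(7 - 19\right) - 0 = - 19 i \sqrt{19} \left(-12\right) + 0 = 228 i \sqrt{19} + 0 = 228 i \sqrt{19}$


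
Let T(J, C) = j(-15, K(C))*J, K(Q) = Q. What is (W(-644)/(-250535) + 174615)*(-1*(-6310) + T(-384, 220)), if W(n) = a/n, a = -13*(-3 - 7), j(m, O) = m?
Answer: 17002512230320805/8067227 ≈ 2.1076e+9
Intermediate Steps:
a = 130 (a = -13*(-10) = 130)
T(J, C) = -15*J
W(n) = 130/n
(W(-644)/(-250535) + 174615)*(-1*(-6310) + T(-384, 220)) = ((130/(-644))/(-250535) + 174615)*(-1*(-6310) - 15*(-384)) = ((130*(-1/644))*(-1/250535) + 174615)*(6310 + 5760) = (-65/322*(-1/250535) + 174615)*12070 = (13/16134454 + 174615)*12070 = (2817317685223/16134454)*12070 = 17002512230320805/8067227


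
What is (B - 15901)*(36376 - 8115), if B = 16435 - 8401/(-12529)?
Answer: 189317245507/12529 ≈ 1.5110e+7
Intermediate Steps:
B = 205922516/12529 (B = 16435 - 8401*(-1/12529) = 16435 + 8401/12529 = 205922516/12529 ≈ 16436.)
(B - 15901)*(36376 - 8115) = (205922516/12529 - 15901)*(36376 - 8115) = (6698887/12529)*28261 = 189317245507/12529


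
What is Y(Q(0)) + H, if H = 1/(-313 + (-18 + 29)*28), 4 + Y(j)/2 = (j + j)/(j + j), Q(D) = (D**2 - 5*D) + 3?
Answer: -31/5 ≈ -6.2000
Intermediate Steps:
Q(D) = 3 + D**2 - 5*D
Y(j) = -6 (Y(j) = -8 + 2*((j + j)/(j + j)) = -8 + 2*((2*j)/((2*j))) = -8 + 2*((2*j)*(1/(2*j))) = -8 + 2*1 = -8 + 2 = -6)
H = -1/5 (H = 1/(-313 + 11*28) = 1/(-313 + 308) = 1/(-5) = -1/5 ≈ -0.20000)
Y(Q(0)) + H = -6 - 1/5 = -31/5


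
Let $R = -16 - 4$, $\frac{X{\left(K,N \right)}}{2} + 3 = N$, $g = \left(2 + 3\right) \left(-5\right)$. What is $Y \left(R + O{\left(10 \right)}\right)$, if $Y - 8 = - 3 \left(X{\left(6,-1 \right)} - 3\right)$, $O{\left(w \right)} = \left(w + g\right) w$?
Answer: $-6970$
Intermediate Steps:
$g = -25$ ($g = 5 \left(-5\right) = -25$)
$X{\left(K,N \right)} = -6 + 2 N$
$O{\left(w \right)} = w \left(-25 + w\right)$ ($O{\left(w \right)} = \left(w - 25\right) w = \left(-25 + w\right) w = w \left(-25 + w\right)$)
$Y = 41$ ($Y = 8 - 3 \left(\left(-6 + 2 \left(-1\right)\right) - 3\right) = 8 - 3 \left(\left(-6 - 2\right) - 3\right) = 8 - 3 \left(-8 - 3\right) = 8 - -33 = 8 + 33 = 41$)
$R = -20$ ($R = -16 - 4 = -20$)
$Y \left(R + O{\left(10 \right)}\right) = 41 \left(-20 + 10 \left(-25 + 10\right)\right) = 41 \left(-20 + 10 \left(-15\right)\right) = 41 \left(-20 - 150\right) = 41 \left(-170\right) = -6970$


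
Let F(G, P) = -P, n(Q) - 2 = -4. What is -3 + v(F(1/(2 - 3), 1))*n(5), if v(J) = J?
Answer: -1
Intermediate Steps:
n(Q) = -2 (n(Q) = 2 - 4 = -2)
-3 + v(F(1/(2 - 3), 1))*n(5) = -3 - 1*1*(-2) = -3 - 1*(-2) = -3 + 2 = -1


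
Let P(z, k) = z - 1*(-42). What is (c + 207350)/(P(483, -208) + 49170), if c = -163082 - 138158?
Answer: -18778/9939 ≈ -1.8893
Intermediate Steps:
c = -301240
P(z, k) = 42 + z (P(z, k) = z + 42 = 42 + z)
(c + 207350)/(P(483, -208) + 49170) = (-301240 + 207350)/((42 + 483) + 49170) = -93890/(525 + 49170) = -93890/49695 = -93890*1/49695 = -18778/9939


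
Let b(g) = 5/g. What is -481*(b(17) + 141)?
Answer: -1155362/17 ≈ -67963.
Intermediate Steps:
-481*(b(17) + 141) = -481*(5/17 + 141) = -481*2402/17 = -1155362/17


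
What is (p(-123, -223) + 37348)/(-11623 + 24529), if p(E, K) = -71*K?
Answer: 5909/1434 ≈ 4.1206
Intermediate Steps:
(p(-123, -223) + 37348)/(-11623 + 24529) = (-71*(-223) + 37348)/(-11623 + 24529) = (15833 + 37348)/12906 = 53181*(1/12906) = 5909/1434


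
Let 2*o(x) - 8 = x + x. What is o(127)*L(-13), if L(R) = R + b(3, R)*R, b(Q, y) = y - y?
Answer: -1703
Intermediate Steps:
o(x) = 4 + x (o(x) = 4 + (x + x)/2 = 4 + (2*x)/2 = 4 + x)
b(Q, y) = 0
L(R) = R (L(R) = R + 0*R = R + 0 = R)
o(127)*L(-13) = (4 + 127)*(-13) = 131*(-13) = -1703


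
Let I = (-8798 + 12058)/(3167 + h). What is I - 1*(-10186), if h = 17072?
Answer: 206157714/20239 ≈ 10186.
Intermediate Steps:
I = 3260/20239 (I = (-8798 + 12058)/(3167 + 17072) = 3260/20239 ≈ 0.16108)
I - 1*(-10186) = 3260/20239 - 1*(-10186) = 3260/20239 + 10186 = 206157714/20239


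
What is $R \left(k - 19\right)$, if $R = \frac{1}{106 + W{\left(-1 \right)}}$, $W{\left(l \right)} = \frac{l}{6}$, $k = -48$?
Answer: $- \frac{402}{635} \approx -0.63307$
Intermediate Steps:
$W{\left(l \right)} = \frac{l}{6}$ ($W{\left(l \right)} = l \frac{1}{6} = \frac{l}{6}$)
$R = \frac{6}{635}$ ($R = \frac{1}{106 + \frac{1}{6} \left(-1\right)} = \frac{1}{106 - \frac{1}{6}} = \frac{1}{\frac{635}{6}} = \frac{6}{635} \approx 0.0094488$)
$R \left(k - 19\right) = \frac{6 \left(-48 - 19\right)}{635} = \frac{6}{635} \left(-67\right) = - \frac{402}{635}$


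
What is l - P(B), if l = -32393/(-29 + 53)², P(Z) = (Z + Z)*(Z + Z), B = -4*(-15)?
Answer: -8326793/576 ≈ -14456.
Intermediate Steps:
B = 60
P(Z) = 4*Z² (P(Z) = (2*Z)*(2*Z) = 4*Z²)
l = -32393/576 (l = -32393/(24²) = -32393/576 ≈ -56.238)
l - P(B) = -32393/576 - 4*60² = -32393/576 - 4*3600 = -32393/576 - 1*14400 = -32393/576 - 14400 = -8326793/576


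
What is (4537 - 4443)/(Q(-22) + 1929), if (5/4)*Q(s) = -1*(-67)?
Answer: 470/9913 ≈ 0.047413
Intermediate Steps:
Q(s) = 268/5 (Q(s) = 4*(-1*(-67))/5 = (⅘)*67 = 268/5)
(4537 - 4443)/(Q(-22) + 1929) = (4537 - 4443)/(268/5 + 1929) = 94/(9913/5) = 94*(5/9913) = 470/9913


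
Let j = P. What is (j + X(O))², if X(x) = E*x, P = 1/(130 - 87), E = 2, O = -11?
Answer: 893025/1849 ≈ 482.98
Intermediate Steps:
P = 1/43 ≈ 0.023256
j = 1/43 ≈ 0.023256
X(x) = 2*x
(j + X(O))² = (1/43 + 2*(-11))² = (1/43 - 22)² = (-945/43)² = 893025/1849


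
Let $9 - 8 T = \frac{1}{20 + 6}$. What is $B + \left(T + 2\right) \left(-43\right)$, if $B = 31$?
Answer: $- \frac{21459}{208} \approx -103.17$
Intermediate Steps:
$T = \frac{233}{208}$ ($T = \frac{9}{8} - \frac{1}{8 \left(20 + 6\right)} = \frac{9}{8} - \frac{1}{8 \cdot 26} = \frac{9}{8} - \frac{1}{208} = \frac{233}{208} \approx 1.1202$)
$B + \left(T + 2\right) \left(-43\right) = 31 + \left(\frac{233}{208} + 2\right) \left(-43\right) = 31 + \frac{649}{208} \left(-43\right) = 31 - \frac{27907}{208} = - \frac{21459}{208}$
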